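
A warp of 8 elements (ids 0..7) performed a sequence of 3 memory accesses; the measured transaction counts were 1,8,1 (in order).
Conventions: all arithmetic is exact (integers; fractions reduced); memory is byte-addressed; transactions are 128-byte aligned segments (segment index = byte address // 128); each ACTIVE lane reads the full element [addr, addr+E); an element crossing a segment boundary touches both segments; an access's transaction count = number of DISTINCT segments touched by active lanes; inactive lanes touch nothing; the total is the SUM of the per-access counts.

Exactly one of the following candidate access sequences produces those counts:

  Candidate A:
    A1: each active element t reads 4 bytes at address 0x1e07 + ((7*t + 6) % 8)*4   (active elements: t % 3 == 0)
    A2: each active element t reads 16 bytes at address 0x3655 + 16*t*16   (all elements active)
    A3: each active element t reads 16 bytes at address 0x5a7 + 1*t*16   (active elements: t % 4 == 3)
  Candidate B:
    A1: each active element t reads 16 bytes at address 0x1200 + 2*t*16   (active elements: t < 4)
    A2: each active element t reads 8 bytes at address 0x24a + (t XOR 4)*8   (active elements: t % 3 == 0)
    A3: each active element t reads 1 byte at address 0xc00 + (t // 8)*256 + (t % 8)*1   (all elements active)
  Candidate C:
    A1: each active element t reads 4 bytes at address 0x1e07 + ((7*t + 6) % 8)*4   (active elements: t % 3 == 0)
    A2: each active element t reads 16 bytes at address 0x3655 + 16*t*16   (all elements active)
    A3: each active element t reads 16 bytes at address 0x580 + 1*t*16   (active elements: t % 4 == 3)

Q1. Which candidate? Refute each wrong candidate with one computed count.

A: A3 gives 2 transactions, not 1
B: A2 gives 2 transactions, not 8
C: all counts match (1,8,1)

Answer: C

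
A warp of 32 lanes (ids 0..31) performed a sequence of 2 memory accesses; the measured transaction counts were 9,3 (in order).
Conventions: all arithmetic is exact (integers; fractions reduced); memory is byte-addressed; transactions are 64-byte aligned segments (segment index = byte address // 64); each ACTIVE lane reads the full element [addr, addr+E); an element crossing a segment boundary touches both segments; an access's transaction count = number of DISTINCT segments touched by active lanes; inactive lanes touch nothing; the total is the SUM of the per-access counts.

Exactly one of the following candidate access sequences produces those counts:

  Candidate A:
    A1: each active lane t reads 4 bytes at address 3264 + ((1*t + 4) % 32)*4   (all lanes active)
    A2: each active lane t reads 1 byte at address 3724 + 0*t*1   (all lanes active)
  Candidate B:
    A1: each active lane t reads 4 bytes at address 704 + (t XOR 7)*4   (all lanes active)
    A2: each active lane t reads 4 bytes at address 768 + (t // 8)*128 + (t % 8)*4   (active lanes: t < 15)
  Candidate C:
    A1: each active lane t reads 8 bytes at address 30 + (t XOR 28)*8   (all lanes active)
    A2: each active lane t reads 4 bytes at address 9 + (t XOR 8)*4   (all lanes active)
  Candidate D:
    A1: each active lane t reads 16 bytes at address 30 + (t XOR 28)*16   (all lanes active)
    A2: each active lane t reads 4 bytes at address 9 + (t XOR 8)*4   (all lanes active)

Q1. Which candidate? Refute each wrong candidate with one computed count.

A: A1 gives 2 transactions, not 9
B: A1 gives 2 transactions, not 9
C: A1 gives 5 transactions, not 9
D: all counts match (9,3)

Answer: D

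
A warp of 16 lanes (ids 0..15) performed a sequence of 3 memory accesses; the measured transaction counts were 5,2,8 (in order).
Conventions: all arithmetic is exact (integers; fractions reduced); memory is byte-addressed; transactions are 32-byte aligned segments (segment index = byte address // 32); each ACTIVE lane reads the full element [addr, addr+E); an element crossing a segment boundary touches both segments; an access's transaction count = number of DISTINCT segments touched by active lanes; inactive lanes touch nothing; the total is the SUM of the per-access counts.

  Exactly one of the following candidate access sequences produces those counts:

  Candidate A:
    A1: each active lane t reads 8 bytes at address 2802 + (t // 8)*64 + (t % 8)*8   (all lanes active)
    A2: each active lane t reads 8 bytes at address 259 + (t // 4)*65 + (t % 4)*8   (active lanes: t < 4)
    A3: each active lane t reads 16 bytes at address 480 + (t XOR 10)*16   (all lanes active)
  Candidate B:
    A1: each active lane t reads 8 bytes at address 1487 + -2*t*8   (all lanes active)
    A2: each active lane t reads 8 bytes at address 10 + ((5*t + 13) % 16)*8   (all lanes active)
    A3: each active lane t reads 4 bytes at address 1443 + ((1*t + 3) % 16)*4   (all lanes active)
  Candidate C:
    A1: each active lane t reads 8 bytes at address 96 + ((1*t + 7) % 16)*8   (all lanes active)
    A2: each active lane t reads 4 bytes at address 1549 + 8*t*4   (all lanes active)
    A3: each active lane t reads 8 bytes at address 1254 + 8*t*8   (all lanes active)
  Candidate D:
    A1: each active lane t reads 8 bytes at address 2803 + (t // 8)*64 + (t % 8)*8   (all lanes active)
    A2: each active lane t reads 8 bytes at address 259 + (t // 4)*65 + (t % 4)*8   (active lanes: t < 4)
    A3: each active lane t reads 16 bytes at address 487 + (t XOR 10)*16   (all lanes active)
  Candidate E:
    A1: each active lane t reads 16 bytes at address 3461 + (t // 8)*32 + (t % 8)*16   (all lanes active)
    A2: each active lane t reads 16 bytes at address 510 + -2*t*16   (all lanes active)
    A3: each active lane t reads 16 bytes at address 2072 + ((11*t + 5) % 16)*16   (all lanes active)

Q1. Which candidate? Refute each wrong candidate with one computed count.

B: A1 gives 9 transactions, not 5
C: A1 gives 4 transactions, not 5
D: A3 gives 9 transactions, not 8
E: A1 gives 6 transactions, not 5
A: all counts match (5,2,8)

Answer: A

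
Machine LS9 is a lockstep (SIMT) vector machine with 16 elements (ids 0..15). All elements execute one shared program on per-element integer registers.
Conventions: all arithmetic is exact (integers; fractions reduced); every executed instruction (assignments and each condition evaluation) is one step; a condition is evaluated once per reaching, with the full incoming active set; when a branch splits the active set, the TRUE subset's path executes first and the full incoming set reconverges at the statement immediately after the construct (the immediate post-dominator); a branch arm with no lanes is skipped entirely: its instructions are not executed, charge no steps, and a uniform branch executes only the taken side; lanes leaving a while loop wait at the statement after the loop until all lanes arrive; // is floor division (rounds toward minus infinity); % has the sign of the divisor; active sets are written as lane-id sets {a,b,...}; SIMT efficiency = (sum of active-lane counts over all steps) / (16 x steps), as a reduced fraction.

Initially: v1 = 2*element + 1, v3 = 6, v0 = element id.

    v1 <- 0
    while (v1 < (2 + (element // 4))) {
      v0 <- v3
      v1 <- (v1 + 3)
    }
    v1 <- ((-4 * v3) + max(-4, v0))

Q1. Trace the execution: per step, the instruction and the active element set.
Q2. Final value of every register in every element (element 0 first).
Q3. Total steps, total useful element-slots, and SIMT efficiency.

step 0: v1 <- 0                      {0,1,2,3,4,5,6,7,8,9,10,11,12,13,14,15}
step 1: eval (v1 < (2 + (element // 4))) {0,1,2,3,4,5,6,7,8,9,10,11,12,13,14,15}
step 2: v0 <- v3                     {0,1,2,3,4,5,6,7,8,9,10,11,12,13,14,15}
step 3: v1 <- (v1 + 3)               {0,1,2,3,4,5,6,7,8,9,10,11,12,13,14,15}
step 4: eval (v1 < (2 + (element // 4))) {0,1,2,3,4,5,6,7,8,9,10,11,12,13,14,15}
step 5: v0 <- v3                     {8,9,10,11,12,13,14,15}
step 6: v1 <- (v1 + 3)               {8,9,10,11,12,13,14,15}
step 7: eval (v1 < (2 + (element // 4))) {8,9,10,11,12,13,14,15}
step 8: v1 <- ((-4 * v3) + max(-4, v0)) {0,1,2,3,4,5,6,7,8,9,10,11,12,13,14,15}

Answer: 9 steps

v1: -18,-18,-18,-18,-18,-18,-18,-18,-18,-18,-18,-18,-18,-18,-18,-18
v3: 6,6,6,6,6,6,6,6,6,6,6,6,6,6,6,6
v0: 6,6,6,6,6,6,6,6,6,6,6,6,6,6,6,6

steps = 9; useful = 120; efficiency = 120/144 = 5/6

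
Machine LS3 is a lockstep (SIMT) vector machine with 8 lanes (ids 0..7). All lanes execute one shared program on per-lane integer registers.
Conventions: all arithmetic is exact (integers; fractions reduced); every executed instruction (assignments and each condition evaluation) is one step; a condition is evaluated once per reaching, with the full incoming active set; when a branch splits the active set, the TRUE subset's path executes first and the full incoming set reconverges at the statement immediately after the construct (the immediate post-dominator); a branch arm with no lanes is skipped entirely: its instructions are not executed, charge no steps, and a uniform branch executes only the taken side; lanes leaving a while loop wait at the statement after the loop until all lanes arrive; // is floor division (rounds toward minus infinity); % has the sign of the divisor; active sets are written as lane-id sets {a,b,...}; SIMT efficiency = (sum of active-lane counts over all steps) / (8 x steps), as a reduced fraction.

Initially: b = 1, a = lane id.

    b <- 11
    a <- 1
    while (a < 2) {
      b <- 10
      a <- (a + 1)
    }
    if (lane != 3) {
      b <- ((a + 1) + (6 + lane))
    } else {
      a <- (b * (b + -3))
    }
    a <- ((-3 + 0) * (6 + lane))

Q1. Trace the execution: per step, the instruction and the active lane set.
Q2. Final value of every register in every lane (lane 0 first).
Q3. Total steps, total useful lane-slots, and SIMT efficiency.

step 0: b <- 11                      {0,1,2,3,4,5,6,7}
step 1: a <- 1                       {0,1,2,3,4,5,6,7}
step 2: eval (a < 2)                 {0,1,2,3,4,5,6,7}
step 3: b <- 10                      {0,1,2,3,4,5,6,7}
step 4: a <- (a + 1)                 {0,1,2,3,4,5,6,7}
step 5: eval (a < 2)                 {0,1,2,3,4,5,6,7}
step 6: eval (lane != 3)             {0,1,2,3,4,5,6,7}
step 7: b <- ((a + 1) + (6 + lane))  {0,1,2,4,5,6,7}
step 8: a <- (b * (b + -3))          {3}
step 9: a <- ((-3 + 0) * (6 + lane)) {0,1,2,3,4,5,6,7}

Answer: 10 steps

b: 9,10,11,10,13,14,15,16
a: -18,-21,-24,-27,-30,-33,-36,-39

steps = 10; useful = 72; efficiency = 72/80 = 9/10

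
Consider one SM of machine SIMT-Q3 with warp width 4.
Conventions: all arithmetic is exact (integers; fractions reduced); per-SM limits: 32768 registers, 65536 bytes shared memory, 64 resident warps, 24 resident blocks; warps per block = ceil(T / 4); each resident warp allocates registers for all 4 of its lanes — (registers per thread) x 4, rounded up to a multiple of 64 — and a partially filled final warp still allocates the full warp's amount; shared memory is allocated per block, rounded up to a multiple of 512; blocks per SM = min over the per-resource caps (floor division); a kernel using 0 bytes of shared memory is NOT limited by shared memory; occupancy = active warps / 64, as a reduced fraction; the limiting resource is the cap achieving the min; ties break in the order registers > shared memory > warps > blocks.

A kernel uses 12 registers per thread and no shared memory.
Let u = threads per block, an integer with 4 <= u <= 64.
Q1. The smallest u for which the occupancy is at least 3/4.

Answer: u = 5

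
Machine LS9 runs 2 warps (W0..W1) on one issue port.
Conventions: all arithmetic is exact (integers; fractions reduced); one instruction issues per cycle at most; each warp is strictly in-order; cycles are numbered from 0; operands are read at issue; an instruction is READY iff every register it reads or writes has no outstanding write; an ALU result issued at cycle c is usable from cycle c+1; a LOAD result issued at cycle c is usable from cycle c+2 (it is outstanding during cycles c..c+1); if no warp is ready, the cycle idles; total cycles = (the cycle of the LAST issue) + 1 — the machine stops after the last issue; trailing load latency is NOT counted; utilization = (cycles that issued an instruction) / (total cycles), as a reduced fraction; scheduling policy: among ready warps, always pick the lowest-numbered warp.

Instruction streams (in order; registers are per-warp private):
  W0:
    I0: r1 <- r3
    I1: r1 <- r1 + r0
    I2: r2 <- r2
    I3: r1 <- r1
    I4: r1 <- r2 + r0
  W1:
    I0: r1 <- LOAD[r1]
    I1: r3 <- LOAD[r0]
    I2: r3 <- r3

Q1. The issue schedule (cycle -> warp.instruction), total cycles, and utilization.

cycle 0: W0.I0
cycle 1: W0.I1
cycle 2: W0.I2
cycle 3: W0.I3
cycle 4: W0.I4
cycle 5: W1.I0
cycle 6: W1.I1
cycle 7: idle
cycle 8: W1.I2

Answer: 9 cycles, utilization 8/9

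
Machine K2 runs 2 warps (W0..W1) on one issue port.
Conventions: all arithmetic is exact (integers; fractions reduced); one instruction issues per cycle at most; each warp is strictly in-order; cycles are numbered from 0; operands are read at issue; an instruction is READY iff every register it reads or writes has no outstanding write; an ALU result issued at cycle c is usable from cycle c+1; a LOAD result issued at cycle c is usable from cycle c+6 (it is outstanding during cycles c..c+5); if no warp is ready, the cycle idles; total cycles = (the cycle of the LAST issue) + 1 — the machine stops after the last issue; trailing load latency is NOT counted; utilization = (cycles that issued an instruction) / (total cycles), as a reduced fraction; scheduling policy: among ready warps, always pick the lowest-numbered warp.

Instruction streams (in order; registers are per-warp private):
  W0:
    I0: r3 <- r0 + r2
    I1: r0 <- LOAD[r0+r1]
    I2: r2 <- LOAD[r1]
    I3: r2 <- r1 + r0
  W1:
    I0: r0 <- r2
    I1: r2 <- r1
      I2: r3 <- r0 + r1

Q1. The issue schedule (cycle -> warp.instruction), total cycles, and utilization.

cycle 0: W0.I0
cycle 1: W0.I1
cycle 2: W0.I2
cycle 3: W1.I0
cycle 4: W1.I1
cycle 5: W1.I2
cycle 6: idle
cycle 7: idle
cycle 8: W0.I3

Answer: 9 cycles, utilization 7/9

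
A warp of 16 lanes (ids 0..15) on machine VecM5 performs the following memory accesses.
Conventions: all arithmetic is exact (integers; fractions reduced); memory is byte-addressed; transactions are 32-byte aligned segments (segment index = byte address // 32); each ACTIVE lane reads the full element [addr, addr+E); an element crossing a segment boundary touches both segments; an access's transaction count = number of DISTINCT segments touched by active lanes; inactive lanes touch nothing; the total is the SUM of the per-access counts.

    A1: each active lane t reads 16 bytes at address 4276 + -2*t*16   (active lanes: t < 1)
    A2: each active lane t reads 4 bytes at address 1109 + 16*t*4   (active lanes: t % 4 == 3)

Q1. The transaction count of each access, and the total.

A1: 2 transactions
A2: 4 transactions

Answer: 2,4; total 6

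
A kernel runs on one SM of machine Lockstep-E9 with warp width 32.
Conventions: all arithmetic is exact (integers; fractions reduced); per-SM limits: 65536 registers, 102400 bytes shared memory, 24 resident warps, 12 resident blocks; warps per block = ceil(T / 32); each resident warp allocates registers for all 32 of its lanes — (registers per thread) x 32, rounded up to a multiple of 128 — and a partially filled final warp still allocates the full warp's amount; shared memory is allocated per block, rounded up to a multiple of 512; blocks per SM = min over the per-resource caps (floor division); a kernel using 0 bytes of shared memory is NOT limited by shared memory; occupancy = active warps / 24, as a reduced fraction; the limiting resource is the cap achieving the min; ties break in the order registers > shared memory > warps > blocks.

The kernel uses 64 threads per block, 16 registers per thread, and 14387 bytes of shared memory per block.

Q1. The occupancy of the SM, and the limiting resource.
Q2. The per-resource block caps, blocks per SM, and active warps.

Answer: occupancy 1/2, limited by shared memory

registers: 64 blocks
shared memory: 6 blocks
warps: 12 blocks
blocks: 12 blocks

Answer: 6 blocks, 12 active warps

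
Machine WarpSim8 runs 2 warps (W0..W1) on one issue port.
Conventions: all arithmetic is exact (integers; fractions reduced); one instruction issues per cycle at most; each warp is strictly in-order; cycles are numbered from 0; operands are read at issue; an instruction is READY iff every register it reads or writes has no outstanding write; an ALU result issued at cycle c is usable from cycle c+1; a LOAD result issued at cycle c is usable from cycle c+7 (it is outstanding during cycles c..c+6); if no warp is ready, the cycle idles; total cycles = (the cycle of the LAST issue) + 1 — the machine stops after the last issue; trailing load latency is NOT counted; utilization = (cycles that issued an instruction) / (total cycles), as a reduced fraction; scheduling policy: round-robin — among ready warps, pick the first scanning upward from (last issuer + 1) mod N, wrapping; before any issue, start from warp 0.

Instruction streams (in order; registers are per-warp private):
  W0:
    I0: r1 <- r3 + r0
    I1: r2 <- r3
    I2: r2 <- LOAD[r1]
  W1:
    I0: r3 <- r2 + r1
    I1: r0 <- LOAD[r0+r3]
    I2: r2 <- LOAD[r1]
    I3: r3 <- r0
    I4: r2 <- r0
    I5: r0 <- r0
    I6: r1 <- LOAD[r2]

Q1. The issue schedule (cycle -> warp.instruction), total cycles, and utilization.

cycle 0: W0.I0
cycle 1: W1.I0
cycle 2: W0.I1
cycle 3: W1.I1
cycle 4: W0.I2
cycle 5: W1.I2
cycle 6: idle
cycle 7: idle
cycle 8: idle
cycle 9: idle
cycle 10: W1.I3
cycle 11: idle
cycle 12: W1.I4
cycle 13: W1.I5
cycle 14: W1.I6

Answer: 15 cycles, utilization 2/3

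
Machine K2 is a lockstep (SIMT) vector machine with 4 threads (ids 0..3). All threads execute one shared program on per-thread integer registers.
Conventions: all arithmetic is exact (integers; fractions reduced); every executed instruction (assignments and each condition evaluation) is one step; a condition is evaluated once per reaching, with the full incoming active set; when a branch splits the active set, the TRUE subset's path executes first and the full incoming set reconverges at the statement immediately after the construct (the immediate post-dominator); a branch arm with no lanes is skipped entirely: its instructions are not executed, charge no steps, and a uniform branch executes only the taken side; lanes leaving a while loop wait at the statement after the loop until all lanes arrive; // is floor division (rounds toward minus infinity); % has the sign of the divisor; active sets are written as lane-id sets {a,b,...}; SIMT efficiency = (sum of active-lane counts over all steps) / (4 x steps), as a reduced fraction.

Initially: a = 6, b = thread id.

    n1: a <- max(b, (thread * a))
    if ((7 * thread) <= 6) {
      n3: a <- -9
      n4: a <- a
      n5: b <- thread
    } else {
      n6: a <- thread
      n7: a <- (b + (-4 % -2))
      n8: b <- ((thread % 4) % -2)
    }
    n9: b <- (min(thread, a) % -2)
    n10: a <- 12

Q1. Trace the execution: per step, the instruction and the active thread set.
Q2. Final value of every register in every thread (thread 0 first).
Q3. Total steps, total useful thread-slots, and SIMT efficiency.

step 0: a <- max(b, (thread * a))    {0,1,2,3}
step 1: eval ((7 * thread) <= 6)     {0,1,2,3}
step 2: a <- -9                      {0}
step 3: a <- a                       {0}
step 4: b <- thread                  {0}
step 5: a <- thread                  {1,2,3}
step 6: a <- (b + (-4 % -2))         {1,2,3}
step 7: b <- ((thread % 4) % -2)     {1,2,3}
step 8: b <- (min(thread, a) % -2)   {0,1,2,3}
step 9: a <- 12                      {0,1,2,3}

Answer: 10 steps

a: 12,12,12,12
b: -1,-1,0,-1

steps = 10; useful = 28; efficiency = 28/40 = 7/10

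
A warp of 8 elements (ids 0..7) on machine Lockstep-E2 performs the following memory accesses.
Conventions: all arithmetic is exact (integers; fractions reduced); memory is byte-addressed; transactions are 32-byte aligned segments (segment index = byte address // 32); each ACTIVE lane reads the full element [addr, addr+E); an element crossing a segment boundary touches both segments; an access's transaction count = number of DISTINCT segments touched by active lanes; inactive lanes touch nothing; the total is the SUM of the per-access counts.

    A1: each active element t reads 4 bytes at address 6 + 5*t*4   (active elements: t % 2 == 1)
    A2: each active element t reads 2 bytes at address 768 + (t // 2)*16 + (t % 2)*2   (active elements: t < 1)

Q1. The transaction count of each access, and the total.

A1: 4 transactions
A2: 1 transaction

Answer: 4,1; total 5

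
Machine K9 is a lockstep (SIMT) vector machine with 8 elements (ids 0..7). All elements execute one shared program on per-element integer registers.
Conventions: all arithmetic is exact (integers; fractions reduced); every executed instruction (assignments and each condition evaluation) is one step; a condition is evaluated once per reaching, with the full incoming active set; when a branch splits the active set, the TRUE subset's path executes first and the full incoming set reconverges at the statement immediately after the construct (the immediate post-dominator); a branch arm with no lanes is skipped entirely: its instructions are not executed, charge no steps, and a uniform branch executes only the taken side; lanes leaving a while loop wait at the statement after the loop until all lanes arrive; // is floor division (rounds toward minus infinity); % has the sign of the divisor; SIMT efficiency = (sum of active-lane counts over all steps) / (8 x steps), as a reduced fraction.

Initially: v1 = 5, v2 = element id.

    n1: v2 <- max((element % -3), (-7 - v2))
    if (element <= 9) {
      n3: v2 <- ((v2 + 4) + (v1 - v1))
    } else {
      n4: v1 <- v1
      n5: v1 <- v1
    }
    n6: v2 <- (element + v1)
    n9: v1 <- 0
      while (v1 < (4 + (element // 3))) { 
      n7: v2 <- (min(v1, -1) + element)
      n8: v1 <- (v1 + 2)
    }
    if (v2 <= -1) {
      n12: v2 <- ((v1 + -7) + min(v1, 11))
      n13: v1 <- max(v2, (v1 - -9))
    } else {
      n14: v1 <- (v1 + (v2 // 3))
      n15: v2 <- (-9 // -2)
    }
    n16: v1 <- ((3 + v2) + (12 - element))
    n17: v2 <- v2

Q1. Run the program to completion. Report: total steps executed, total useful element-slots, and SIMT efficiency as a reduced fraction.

Answer: 22 steps, 151 useful, 151/176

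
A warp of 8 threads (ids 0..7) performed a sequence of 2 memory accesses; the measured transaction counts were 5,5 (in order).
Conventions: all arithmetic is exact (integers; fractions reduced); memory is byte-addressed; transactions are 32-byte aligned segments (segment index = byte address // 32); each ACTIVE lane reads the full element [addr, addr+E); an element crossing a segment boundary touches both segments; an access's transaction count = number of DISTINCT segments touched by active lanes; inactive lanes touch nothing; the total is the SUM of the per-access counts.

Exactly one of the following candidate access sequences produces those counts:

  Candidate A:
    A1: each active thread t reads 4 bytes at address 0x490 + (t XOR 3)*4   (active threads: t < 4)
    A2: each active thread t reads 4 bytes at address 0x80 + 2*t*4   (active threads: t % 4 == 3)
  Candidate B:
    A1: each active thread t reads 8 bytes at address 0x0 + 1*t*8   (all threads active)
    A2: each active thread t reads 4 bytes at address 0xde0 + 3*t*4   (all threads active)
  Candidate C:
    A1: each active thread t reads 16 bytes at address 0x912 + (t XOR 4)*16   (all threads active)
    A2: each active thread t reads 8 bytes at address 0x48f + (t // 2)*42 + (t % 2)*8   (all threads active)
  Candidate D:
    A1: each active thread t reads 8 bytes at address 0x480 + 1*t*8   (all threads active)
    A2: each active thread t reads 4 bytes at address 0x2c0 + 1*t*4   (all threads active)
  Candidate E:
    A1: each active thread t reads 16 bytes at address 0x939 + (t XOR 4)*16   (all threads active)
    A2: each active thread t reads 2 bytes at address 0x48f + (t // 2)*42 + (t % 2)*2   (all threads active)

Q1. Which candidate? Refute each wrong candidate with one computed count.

A: A1 gives 1 transaction, not 5
B: A1 gives 2 transactions, not 5
D: A1 gives 2 transactions, not 5
E: A2 gives 4 transactions, not 5
C: all counts match (5,5)

Answer: C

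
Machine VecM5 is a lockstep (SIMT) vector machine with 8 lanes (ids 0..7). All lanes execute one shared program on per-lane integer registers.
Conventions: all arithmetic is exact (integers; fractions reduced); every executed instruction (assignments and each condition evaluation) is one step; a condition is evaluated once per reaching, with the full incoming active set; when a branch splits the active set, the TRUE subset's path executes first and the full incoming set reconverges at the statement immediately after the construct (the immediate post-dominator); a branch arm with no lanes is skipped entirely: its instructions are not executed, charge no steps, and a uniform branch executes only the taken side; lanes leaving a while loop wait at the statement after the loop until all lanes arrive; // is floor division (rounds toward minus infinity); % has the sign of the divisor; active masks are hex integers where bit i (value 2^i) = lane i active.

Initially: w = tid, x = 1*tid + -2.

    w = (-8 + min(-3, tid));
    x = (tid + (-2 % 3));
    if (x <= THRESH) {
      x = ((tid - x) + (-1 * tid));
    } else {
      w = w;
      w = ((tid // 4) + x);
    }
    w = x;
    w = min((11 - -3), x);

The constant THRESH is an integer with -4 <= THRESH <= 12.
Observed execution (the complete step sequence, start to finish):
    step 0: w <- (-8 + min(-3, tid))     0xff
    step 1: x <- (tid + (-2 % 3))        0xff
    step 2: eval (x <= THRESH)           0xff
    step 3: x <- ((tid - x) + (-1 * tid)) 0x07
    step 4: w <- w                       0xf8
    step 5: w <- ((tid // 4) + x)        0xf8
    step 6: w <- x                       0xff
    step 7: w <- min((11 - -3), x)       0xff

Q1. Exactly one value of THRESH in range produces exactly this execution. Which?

Answer: THRESH = 3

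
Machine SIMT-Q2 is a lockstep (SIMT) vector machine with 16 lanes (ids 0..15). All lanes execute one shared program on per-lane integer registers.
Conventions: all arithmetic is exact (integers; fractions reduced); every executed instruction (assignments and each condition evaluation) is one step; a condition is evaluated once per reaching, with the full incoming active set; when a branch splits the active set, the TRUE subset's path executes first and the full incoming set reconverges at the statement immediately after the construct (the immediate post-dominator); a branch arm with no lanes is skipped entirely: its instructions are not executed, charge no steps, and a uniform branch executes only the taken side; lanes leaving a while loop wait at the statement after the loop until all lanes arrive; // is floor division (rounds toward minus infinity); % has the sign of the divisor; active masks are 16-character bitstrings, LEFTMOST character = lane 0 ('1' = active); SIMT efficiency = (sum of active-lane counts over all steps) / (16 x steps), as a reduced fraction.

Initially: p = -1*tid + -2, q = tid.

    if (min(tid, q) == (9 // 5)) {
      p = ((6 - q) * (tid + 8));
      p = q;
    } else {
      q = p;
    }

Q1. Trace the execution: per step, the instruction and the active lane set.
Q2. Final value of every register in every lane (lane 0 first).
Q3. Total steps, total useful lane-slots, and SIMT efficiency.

step 0: eval (min(tid, q) == (9 // 5)) 1111111111111111
step 1: p <- ((6 - q) * (tid + 8))   0100000000000000
step 2: p <- q                       0100000000000000
step 3: q <- p                       1011111111111111

Answer: 4 steps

p: -2,1,-4,-5,-6,-7,-8,-9,-10,-11,-12,-13,-14,-15,-16,-17
q: -2,1,-4,-5,-6,-7,-8,-9,-10,-11,-12,-13,-14,-15,-16,-17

steps = 4; useful = 33; efficiency = 33/64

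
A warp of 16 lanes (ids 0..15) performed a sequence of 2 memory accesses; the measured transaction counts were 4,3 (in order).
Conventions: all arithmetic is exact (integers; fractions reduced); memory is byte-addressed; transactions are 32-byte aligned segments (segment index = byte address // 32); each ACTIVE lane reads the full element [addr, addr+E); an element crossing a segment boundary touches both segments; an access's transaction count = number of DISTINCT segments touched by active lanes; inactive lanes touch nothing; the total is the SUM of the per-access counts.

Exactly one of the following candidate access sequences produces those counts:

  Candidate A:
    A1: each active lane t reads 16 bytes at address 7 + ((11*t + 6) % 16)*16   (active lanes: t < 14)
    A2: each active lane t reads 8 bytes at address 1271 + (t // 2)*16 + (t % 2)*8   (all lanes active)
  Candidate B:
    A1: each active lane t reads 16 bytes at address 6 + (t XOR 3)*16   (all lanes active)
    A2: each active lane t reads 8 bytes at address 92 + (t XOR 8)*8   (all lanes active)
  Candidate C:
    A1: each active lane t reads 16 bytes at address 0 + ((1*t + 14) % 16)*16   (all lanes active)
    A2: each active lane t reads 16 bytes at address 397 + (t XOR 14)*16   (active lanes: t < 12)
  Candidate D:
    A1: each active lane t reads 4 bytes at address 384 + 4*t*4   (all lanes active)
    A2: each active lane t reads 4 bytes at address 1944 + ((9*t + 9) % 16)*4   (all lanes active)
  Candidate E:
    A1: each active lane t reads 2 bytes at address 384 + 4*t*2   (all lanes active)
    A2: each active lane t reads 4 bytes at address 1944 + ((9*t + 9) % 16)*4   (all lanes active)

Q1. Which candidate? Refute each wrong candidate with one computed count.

A: A1 gives 9 transactions, not 4
B: A1 gives 9 transactions, not 4
C: A1 gives 8 transactions, not 4
D: A1 gives 8 transactions, not 4
E: all counts match (4,3)

Answer: E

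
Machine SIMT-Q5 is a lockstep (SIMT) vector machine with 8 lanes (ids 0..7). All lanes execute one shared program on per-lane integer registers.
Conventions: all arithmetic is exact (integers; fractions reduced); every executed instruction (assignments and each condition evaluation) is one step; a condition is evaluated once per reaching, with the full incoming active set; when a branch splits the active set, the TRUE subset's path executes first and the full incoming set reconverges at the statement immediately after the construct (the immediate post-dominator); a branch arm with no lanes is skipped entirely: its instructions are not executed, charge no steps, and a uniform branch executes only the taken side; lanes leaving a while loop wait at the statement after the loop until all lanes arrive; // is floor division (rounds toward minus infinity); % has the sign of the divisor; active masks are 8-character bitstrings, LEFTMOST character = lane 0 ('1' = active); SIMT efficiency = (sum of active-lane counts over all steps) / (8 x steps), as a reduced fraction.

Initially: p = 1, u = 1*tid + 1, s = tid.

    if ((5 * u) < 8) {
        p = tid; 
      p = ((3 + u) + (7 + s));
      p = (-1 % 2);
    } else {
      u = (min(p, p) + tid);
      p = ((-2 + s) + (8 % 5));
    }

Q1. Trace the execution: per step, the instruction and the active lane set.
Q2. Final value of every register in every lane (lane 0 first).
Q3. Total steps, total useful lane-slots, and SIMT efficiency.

step 0: eval ((5 * u) < 8)           11111111
step 1: p <- tid                     10000000
step 2: p <- ((3 + u) + (7 + s))     10000000
step 3: p <- (-1 % 2)                10000000
step 4: u <- (min(p, p) + tid)       01111111
step 5: p <- ((-2 + s) + (8 % 5))    01111111

Answer: 6 steps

p: 1,2,3,4,5,6,7,8
u: 1,2,3,4,5,6,7,8
s: 0,1,2,3,4,5,6,7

steps = 6; useful = 25; efficiency = 25/48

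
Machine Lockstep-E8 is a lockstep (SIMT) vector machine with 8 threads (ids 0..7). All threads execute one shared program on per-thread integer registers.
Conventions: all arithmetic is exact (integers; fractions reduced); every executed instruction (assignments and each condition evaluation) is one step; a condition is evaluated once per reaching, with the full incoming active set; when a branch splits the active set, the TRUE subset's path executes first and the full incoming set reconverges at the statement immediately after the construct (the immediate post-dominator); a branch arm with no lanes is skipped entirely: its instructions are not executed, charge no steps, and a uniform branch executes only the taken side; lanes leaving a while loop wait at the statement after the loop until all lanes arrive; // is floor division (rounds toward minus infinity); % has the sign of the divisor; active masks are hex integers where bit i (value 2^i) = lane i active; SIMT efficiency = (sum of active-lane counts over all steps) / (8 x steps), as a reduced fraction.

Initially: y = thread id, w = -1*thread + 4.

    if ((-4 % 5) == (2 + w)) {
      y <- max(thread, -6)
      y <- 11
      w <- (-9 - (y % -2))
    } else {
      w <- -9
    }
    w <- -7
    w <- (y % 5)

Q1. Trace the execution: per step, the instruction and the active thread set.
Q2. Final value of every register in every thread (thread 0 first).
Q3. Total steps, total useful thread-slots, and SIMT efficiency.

step 0: eval ((-4 % 5) == (2 + w))   0xff
step 1: y <- max(thread, -6)         0x20
step 2: y <- 11                      0x20
step 3: w <- (-9 - (y % -2))         0x20
step 4: w <- -9                      0xdf
step 5: w <- -7                      0xff
step 6: w <- (y % 5)                 0xff

Answer: 7 steps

y: 0,1,2,3,4,11,6,7
w: 0,1,2,3,4,1,1,2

steps = 7; useful = 34; efficiency = 34/56 = 17/28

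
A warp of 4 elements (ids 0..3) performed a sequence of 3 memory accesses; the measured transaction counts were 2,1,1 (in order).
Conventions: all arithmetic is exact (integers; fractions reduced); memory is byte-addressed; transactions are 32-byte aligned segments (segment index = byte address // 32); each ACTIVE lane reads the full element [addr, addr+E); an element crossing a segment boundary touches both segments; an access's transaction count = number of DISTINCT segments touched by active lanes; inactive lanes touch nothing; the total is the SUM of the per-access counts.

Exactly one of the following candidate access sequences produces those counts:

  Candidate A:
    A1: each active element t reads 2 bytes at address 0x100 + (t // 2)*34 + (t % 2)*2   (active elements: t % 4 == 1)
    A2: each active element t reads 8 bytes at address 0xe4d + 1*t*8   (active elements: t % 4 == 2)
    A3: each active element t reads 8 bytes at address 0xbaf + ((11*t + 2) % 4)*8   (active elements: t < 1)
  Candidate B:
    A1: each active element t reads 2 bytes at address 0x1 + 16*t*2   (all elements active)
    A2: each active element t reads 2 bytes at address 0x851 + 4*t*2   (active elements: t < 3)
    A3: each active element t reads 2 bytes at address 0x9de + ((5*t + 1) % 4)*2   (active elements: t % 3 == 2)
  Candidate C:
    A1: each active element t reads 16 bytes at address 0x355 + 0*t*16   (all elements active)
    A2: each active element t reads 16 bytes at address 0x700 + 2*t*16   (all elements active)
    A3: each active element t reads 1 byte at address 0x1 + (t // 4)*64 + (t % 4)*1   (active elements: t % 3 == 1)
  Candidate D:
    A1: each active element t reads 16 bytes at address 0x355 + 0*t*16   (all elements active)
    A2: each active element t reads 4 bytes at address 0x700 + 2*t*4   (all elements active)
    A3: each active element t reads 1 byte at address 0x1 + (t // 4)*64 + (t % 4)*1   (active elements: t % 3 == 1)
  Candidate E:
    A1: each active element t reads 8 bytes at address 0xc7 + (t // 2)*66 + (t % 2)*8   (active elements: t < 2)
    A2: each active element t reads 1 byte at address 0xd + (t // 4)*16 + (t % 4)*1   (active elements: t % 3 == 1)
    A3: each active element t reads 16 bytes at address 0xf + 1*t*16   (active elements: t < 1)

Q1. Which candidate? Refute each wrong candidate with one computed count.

A: A1 gives 1 transaction, not 2
B: A1 gives 4 transactions, not 2
C: A2 gives 4 transactions, not 1
E: A1 gives 1 transaction, not 2
D: all counts match (2,1,1)

Answer: D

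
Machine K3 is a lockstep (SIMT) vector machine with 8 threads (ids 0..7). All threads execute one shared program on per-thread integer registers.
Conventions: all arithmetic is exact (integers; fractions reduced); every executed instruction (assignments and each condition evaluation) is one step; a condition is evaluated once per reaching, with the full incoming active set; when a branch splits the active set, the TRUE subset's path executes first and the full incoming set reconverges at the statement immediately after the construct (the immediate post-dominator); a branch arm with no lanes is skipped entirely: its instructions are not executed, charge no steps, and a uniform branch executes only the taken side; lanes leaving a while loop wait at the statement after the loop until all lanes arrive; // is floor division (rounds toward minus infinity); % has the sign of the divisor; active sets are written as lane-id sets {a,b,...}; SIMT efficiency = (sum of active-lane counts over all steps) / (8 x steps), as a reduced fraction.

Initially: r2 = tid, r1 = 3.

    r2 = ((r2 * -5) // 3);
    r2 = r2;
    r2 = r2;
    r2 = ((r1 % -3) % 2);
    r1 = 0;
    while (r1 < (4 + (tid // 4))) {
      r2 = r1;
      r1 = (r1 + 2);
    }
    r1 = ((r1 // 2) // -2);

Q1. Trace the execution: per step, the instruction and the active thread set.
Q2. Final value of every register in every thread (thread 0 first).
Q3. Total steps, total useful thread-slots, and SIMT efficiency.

step 0: r2 <- ((r2 * -5) // 3)       {0,1,2,3,4,5,6,7}
step 1: r2 <- r2                     {0,1,2,3,4,5,6,7}
step 2: r2 <- r2                     {0,1,2,3,4,5,6,7}
step 3: r2 <- ((r1 % -3) % 2)        {0,1,2,3,4,5,6,7}
step 4: r1 <- 0                      {0,1,2,3,4,5,6,7}
step 5: eval (r1 < (4 + (tid // 4))) {0,1,2,3,4,5,6,7}
step 6: r2 <- r1                     {0,1,2,3,4,5,6,7}
step 7: r1 <- (r1 + 2)               {0,1,2,3,4,5,6,7}
step 8: eval (r1 < (4 + (tid // 4))) {0,1,2,3,4,5,6,7}
step 9: r2 <- r1                     {0,1,2,3,4,5,6,7}
step 10: r1 <- (r1 + 2)               {0,1,2,3,4,5,6,7}
step 11: eval (r1 < (4 + (tid // 4))) {0,1,2,3,4,5,6,7}
step 12: r2 <- r1                     {4,5,6,7}
step 13: r1 <- (r1 + 2)               {4,5,6,7}
step 14: eval (r1 < (4 + (tid // 4))) {4,5,6,7}
step 15: r1 <- ((r1 // 2) // -2)      {0,1,2,3,4,5,6,7}

Answer: 16 steps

r2: 2,2,2,2,4,4,4,4
r1: -1,-1,-1,-1,-2,-2,-2,-2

steps = 16; useful = 116; efficiency = 116/128 = 29/32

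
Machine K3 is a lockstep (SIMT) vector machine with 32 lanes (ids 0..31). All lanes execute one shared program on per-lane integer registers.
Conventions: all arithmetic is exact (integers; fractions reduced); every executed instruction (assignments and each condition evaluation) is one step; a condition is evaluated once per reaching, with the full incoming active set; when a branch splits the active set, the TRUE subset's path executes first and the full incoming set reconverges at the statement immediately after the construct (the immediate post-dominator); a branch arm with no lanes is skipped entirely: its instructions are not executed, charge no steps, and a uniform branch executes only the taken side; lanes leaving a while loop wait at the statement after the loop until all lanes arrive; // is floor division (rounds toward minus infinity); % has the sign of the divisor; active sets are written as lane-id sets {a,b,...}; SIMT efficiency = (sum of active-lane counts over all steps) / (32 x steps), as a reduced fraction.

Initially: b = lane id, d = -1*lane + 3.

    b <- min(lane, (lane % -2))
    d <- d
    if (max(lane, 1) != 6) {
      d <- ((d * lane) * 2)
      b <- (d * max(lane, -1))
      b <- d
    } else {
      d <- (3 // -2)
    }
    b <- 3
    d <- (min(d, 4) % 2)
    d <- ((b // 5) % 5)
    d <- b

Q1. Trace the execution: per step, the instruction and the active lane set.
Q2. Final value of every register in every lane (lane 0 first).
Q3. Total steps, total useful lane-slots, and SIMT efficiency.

step 0: b <- min(lane, (lane % -2))  {0,1,2,3,4,5,6,7,8,9,10,11,12,13,14,15,16,17,18,19,20,21,22,23,24,25,26,27,28,29,30,31}
step 1: d <- d                       {0,1,2,3,4,5,6,7,8,9,10,11,12,13,14,15,16,17,18,19,20,21,22,23,24,25,26,27,28,29,30,31}
step 2: eval (max(lane, 1) != 6)     {0,1,2,3,4,5,6,7,8,9,10,11,12,13,14,15,16,17,18,19,20,21,22,23,24,25,26,27,28,29,30,31}
step 3: d <- ((d * lane) * 2)        {0,1,2,3,4,5,7,8,9,10,11,12,13,14,15,16,17,18,19,20,21,22,23,24,25,26,27,28,29,30,31}
step 4: b <- (d * max(lane, -1))     {0,1,2,3,4,5,7,8,9,10,11,12,13,14,15,16,17,18,19,20,21,22,23,24,25,26,27,28,29,30,31}
step 5: b <- d                       {0,1,2,3,4,5,7,8,9,10,11,12,13,14,15,16,17,18,19,20,21,22,23,24,25,26,27,28,29,30,31}
step 6: d <- (3 // -2)               {6}
step 7: b <- 3                       {0,1,2,3,4,5,6,7,8,9,10,11,12,13,14,15,16,17,18,19,20,21,22,23,24,25,26,27,28,29,30,31}
step 8: d <- (min(d, 4) % 2)         {0,1,2,3,4,5,6,7,8,9,10,11,12,13,14,15,16,17,18,19,20,21,22,23,24,25,26,27,28,29,30,31}
step 9: d <- ((b // 5) % 5)          {0,1,2,3,4,5,6,7,8,9,10,11,12,13,14,15,16,17,18,19,20,21,22,23,24,25,26,27,28,29,30,31}
step 10: d <- b                       {0,1,2,3,4,5,6,7,8,9,10,11,12,13,14,15,16,17,18,19,20,21,22,23,24,25,26,27,28,29,30,31}

Answer: 11 steps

b: 3,3,3,3,3,3,3,3,3,3,3,3,3,3,3,3,3,3,3,3,3,3,3,3,3,3,3,3,3,3,3,3
d: 3,3,3,3,3,3,3,3,3,3,3,3,3,3,3,3,3,3,3,3,3,3,3,3,3,3,3,3,3,3,3,3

steps = 11; useful = 318; efficiency = 318/352 = 159/176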